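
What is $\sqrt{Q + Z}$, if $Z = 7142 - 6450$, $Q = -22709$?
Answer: $i \sqrt{22017} \approx 148.38 i$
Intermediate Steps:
$Z = 692$ ($Z = 7142 - 6450 = 692$)
$\sqrt{Q + Z} = \sqrt{-22709 + 692} = \sqrt{-22017} = i \sqrt{22017}$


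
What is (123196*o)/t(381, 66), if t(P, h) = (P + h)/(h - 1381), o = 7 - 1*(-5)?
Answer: -648010960/149 ≈ -4.3491e+6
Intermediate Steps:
o = 12 (o = 7 + 5 = 12)
t(P, h) = (P + h)/(-1381 + h)
(123196*o)/t(381, 66) = (123196*12)/(((381 + 66)/(-1381 + 66))) = 1478352/((447/(-1315))) = 1478352/((-1/1315*447)) = 1478352/(-447/1315) = 1478352*(-1315/447) = -648010960/149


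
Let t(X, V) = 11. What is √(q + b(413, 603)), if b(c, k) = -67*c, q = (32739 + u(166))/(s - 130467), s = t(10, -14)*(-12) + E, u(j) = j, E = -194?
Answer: 2*I*√118341702851086/130793 ≈ 166.35*I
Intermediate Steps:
s = -326 (s = 11*(-12) - 194 = -132 - 194 = -326)
q = -32905/130793 (q = (32739 + 166)/(-326 - 130467) = 32905/(-130793) = 32905*(-1/130793) = -32905/130793 ≈ -0.25158)
√(q + b(413, 603)) = √(-32905/130793 - 67*413) = √(-32905/130793 - 27671) = √(-3619206008/130793) = 2*I*√118341702851086/130793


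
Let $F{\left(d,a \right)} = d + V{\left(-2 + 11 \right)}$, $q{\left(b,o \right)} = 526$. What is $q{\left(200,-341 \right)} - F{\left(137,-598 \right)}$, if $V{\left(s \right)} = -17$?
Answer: $406$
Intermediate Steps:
$F{\left(d,a \right)} = -17 + d$ ($F{\left(d,a \right)} = d - 17 = -17 + d$)
$q{\left(200,-341 \right)} - F{\left(137,-598 \right)} = 526 - \left(-17 + 137\right) = 526 - 120 = 406$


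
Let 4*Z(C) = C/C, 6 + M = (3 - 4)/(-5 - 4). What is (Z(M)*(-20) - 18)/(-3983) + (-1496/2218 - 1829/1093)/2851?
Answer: 68148140226/13764461704021 ≈ 0.0049510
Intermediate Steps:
M = -53/9 (M = -6 + (3 - 4)/(-5 - 4) = -6 - 1/(-9) = -6 - 1*(-⅑) = -6 + ⅑ = -53/9 ≈ -5.8889)
Z(C) = ¼ (Z(C) = (C/C)/4 = (¼)*1 = ¼)
(Z(M)*(-20) - 18)/(-3983) + (-1496/2218 - 1829/1093)/2851 = ((¼)*(-20) - 18)/(-3983) + (-1496/2218 - 1829/1093)/2851 = (-5 - 18)*(-1/3983) + (-1496*1/2218 - 1829*1/1093)*(1/2851) = -23*(-1/3983) + (-748/1109 - 1829/1093)*(1/2851) = 23/3983 - 2845925/1212137*1/2851 = 23/3983 - 2845925/3455802587 = 68148140226/13764461704021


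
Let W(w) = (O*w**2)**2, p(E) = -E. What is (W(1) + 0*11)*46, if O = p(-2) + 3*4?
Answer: 9016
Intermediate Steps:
O = 14 (O = -1*(-2) + 3*4 = 2 + 12 = 14)
W(w) = 196*w**4 (W(w) = (14*w**2)**2 = 196*w**4)
(W(1) + 0*11)*46 = (196*1**4 + 0*11)*46 = (196*1 + 0)*46 = (196 + 0)*46 = 196*46 = 9016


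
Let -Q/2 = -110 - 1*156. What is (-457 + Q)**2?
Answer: 5625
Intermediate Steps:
Q = 532 (Q = -2*(-110 - 1*156) = -2*(-110 - 156) = -2*(-266) = 532)
(-457 + Q)**2 = (-457 + 532)**2 = 75**2 = 5625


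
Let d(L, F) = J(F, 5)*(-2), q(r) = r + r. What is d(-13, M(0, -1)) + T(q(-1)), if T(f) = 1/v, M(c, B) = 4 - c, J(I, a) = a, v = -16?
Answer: -161/16 ≈ -10.063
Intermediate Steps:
q(r) = 2*r
d(L, F) = -10 (d(L, F) = 5*(-2) = -10)
T(f) = -1/16 (T(f) = 1/(-16) = -1/16)
d(-13, M(0, -1)) + T(q(-1)) = -10 - 1/16 = -161/16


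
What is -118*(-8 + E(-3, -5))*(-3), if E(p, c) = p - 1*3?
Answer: -4956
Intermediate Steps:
E(p, c) = -3 + p (E(p, c) = p - 3 = -3 + p)
-118*(-8 + E(-3, -5))*(-3) = -118*(-8 + (-3 - 3))*(-3) = -118*(-8 - 6)*(-3) = -(-1652)*(-3) = -118*42 = -4956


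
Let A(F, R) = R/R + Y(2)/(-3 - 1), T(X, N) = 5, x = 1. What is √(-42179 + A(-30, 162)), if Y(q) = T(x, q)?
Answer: I*√168717/2 ≈ 205.38*I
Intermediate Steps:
Y(q) = 5
A(F, R) = -¼ (A(F, R) = R/R + 5/(-3 - 1) = 1 + 5/(-4) = 1 + 5*(-¼) = 1 - 5/4 = -¼)
√(-42179 + A(-30, 162)) = √(-42179 - ¼) = √(-168717/4) = I*√168717/2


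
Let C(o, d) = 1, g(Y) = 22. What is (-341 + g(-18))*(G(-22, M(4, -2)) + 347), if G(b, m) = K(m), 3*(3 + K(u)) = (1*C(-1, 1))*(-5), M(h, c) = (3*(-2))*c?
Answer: -327613/3 ≈ -1.0920e+5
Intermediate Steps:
M(h, c) = -6*c
K(u) = -14/3 (K(u) = -3 + ((1*1)*(-5))/3 = -3 + (1*(-5))/3 = -3 + (⅓)*(-5) = -3 - 5/3 = -14/3)
G(b, m) = -14/3
(-341 + g(-18))*(G(-22, M(4, -2)) + 347) = (-341 + 22)*(-14/3 + 347) = -319*1027/3 = -327613/3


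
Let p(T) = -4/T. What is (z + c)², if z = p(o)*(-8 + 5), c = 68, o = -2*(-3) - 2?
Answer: 5041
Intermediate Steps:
o = 4 (o = 6 - 2 = 4)
z = 3 (z = (-4/4)*(-8 + 5) = -4*¼*(-3) = -1*(-3) = 3)
(z + c)² = (3 + 68)² = 71² = 5041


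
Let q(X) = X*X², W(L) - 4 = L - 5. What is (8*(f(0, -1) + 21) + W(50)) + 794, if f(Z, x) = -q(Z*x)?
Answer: 1011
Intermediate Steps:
W(L) = -1 + L (W(L) = 4 + (L - 5) = 4 + (-5 + L) = -1 + L)
q(X) = X³
f(Z, x) = -Z³*x³ (f(Z, x) = -(Z*x)³ = -Z³*x³)
(8*(f(0, -1) + 21) + W(50)) + 794 = (8*(-1*0³*(-1)³ + 21) + (-1 + 50)) + 794 = (8*(-1*0*(-1) + 21) + 49) + 794 = (8*(0 + 21) + 49) + 794 = (8*21 + 49) + 794 = (168 + 49) + 794 = 217 + 794 = 1011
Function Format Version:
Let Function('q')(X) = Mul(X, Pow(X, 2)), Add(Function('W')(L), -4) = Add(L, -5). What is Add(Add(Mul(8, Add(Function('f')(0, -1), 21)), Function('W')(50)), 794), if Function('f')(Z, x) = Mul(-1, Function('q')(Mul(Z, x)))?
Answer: 1011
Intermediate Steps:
Function('W')(L) = Add(-1, L) (Function('W')(L) = Add(4, Add(L, -5)) = Add(4, Add(-5, L)) = Add(-1, L))
Function('q')(X) = Pow(X, 3)
Function('f')(Z, x) = Mul(-1, Pow(Z, 3), Pow(x, 3)) (Function('f')(Z, x) = Mul(-1, Pow(Mul(Z, x), 3)) = Mul(-1, Mul(Pow(Z, 3), Pow(x, 3))) = Mul(-1, Pow(Z, 3), Pow(x, 3)))
Add(Add(Mul(8, Add(Function('f')(0, -1), 21)), Function('W')(50)), 794) = Add(Add(Mul(8, Add(Mul(-1, Pow(0, 3), Pow(-1, 3)), 21)), Add(-1, 50)), 794) = Add(Add(Mul(8, Add(Mul(-1, 0, -1), 21)), 49), 794) = Add(Add(Mul(8, Add(0, 21)), 49), 794) = Add(Add(Mul(8, 21), 49), 794) = Add(Add(168, 49), 794) = Add(217, 794) = 1011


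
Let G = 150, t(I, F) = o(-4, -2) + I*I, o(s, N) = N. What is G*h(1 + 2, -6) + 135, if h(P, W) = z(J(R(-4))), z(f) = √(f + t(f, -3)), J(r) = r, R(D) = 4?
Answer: 135 + 450*√2 ≈ 771.40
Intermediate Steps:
t(I, F) = -2 + I² (t(I, F) = -2 + I*I = -2 + I²)
z(f) = √(-2 + f + f²) (z(f) = √(f + (-2 + f²)) = √(-2 + f + f²))
h(P, W) = 3*√2 (h(P, W) = √(-2 + 4 + 4²) = √(-2 + 4 + 16) = √18 = 3*√2)
G*h(1 + 2, -6) + 135 = 150*(3*√2) + 135 = 450*√2 + 135 = 135 + 450*√2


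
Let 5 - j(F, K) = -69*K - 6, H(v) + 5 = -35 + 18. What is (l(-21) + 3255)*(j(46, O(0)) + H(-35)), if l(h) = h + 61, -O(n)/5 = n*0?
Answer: -36245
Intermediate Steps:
O(n) = 0 (O(n) = -5*n*0 = -5*0 = 0)
l(h) = 61 + h
H(v) = -22 (H(v) = -5 + (-35 + 18) = -5 - 17 = -22)
j(F, K) = 11 + 69*K (j(F, K) = 5 - (-69*K - 6) = 5 - (-6 - 69*K) = 5 + (6 + 69*K) = 11 + 69*K)
(l(-21) + 3255)*(j(46, O(0)) + H(-35)) = ((61 - 21) + 3255)*((11 + 69*0) - 22) = (40 + 3255)*((11 + 0) - 22) = 3295*(11 - 22) = 3295*(-11) = -36245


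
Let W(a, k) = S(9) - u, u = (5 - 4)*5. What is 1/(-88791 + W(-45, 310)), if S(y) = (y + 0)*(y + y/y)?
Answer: -1/88706 ≈ -1.1273e-5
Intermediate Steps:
u = 5 (u = 1*5 = 5)
S(y) = y*(1 + y) (S(y) = y*(y + 1) = y*(1 + y))
W(a, k) = 85 (W(a, k) = 9*(1 + 9) - 1*5 = 9*10 - 5 = 90 - 5 = 85)
1/(-88791 + W(-45, 310)) = 1/(-88791 + 85) = 1/(-88706) = -1/88706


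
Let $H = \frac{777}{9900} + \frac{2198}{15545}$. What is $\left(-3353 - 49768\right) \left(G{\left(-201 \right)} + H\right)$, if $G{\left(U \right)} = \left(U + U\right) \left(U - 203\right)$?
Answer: $- \frac{29504458976439277}{3419900} \approx -8.6273 \cdot 10^{9}$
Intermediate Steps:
$H = \frac{2255911}{10259700}$ ($H = 777 \cdot \frac{1}{9900} + 2198 \cdot \frac{1}{15545} = \frac{259}{3300} + \frac{2198}{15545} = \frac{2255911}{10259700} \approx 0.21988$)
$G{\left(U \right)} = 2 U \left(-203 + U\right)$
$\left(-3353 - 49768\right) \left(G{\left(-201 \right)} + H\right) = \left(-3353 - 49768\right) \left(2 \left(-201\right) \left(-203 - 201\right) + \frac{2255911}{10259700}\right) = - 53121 \left(2 \left(-201\right) \left(-404\right) + \frac{2255911}{10259700}\right) = - 53121 \left(162408 + \frac{2255911}{10259700}\right) = \left(-53121\right) \frac{1666259613511}{10259700} = - \frac{29504458976439277}{3419900}$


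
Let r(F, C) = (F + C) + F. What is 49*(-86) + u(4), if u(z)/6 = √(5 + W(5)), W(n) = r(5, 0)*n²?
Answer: -4214 + 6*√255 ≈ -4118.2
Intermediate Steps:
r(F, C) = C + 2*F (r(F, C) = (C + F) + F = C + 2*F)
W(n) = 10*n² (W(n) = (0 + 2*5)*n² = (0 + 10)*n² = 10*n²)
u(z) = 6*√255 (u(z) = 6*√(5 + 10*5²) = 6*√(5 + 10*25) = 6*√(5 + 250) = 6*√255)
49*(-86) + u(4) = 49*(-86) + 6*√255 = -4214 + 6*√255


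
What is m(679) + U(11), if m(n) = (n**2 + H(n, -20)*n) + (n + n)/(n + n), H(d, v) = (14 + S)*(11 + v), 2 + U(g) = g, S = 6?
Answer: 338831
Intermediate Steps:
U(g) = -2 + g
H(d, v) = 220 + 20*v (H(d, v) = (14 + 6)*(11 + v) = 20*(11 + v) = 220 + 20*v)
m(n) = 1 + n**2 - 180*n (m(n) = (n**2 + (220 + 20*(-20))*n) + (n + n)/(n + n) = (n**2 + (220 - 400)*n) + (2*n)/((2*n)) = (n**2 - 180*n) + (2*n)*(1/(2*n)) = (n**2 - 180*n) + 1 = 1 + n**2 - 180*n)
m(679) + U(11) = (1 + 679**2 - 180*679) + (-2 + 11) = (1 + 461041 - 122220) + 9 = 338822 + 9 = 338831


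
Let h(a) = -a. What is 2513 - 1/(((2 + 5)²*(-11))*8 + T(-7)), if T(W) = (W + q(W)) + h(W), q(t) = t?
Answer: 10853648/4319 ≈ 2513.0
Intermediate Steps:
T(W) = W (T(W) = (W + W) - W = 2*W - W = W)
2513 - 1/(((2 + 5)²*(-11))*8 + T(-7)) = 2513 - 1/(((2 + 5)²*(-11))*8 - 7) = 2513 - 1/((7²*(-11))*8 - 7) = 2513 - 1/((49*(-11))*8 - 7) = 2513 - 1/(-539*8 - 7) = 2513 - 1/(-4312 - 7) = 2513 - 1/(-4319) = 2513 - 1*(-1/4319) = 2513 + 1/4319 = 10853648/4319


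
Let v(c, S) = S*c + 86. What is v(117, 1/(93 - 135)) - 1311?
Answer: -17189/14 ≈ -1227.8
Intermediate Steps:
v(c, S) = 86 + S*c
v(117, 1/(93 - 135)) - 1311 = (86 + 117/(93 - 135)) - 1311 = (86 + 117/(-42)) - 1311 = (86 - 1/42*117) - 1311 = (86 - 39/14) - 1311 = 1165/14 - 1311 = -17189/14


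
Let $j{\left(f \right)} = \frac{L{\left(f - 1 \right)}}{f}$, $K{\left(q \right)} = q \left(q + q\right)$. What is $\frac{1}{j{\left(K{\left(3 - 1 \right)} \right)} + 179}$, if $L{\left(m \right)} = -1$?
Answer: $\frac{8}{1431} \approx 0.0055905$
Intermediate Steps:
$K{\left(q \right)} = 2 q^{2}$ ($K{\left(q \right)} = q 2 q = 2 q^{2}$)
$j{\left(f \right)} = - \frac{1}{f}$
$\frac{1}{j{\left(K{\left(3 - 1 \right)} \right)} + 179} = \frac{1}{- \frac{1}{2 \left(3 - 1\right)^{2}} + 179} = \frac{1}{- \frac{1}{2 \cdot 2^{2}} + 179} = \frac{1}{- \frac{1}{2 \cdot 4} + 179} = \frac{1}{- \frac{1}{8} + 179} = \frac{1}{\frac{1431}{8}} = \frac{8}{1431}$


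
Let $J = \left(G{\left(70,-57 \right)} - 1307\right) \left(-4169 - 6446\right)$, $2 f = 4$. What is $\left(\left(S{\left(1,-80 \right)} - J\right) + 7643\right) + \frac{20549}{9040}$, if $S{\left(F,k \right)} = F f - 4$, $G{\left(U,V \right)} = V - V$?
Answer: $- \frac{125350102011}{9040} \approx -1.3866 \cdot 10^{7}$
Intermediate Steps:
$f = 2$ ($f = \frac{1}{2} \cdot 4 = 2$)
$G{\left(U,V \right)} = 0$
$J = 13873805$ ($J = \left(0 - 1307\right) \left(-4169 - 6446\right) = \left(-1307\right) \left(-10615\right) = 13873805$)
$S{\left(F,k \right)} = -4 + 2 F$ ($S{\left(F,k \right)} = F 2 - 4 = 2 F - 4 = -4 + 2 F$)
$\left(\left(S{\left(1,-80 \right)} - J\right) + 7643\right) + \frac{20549}{9040} = \left(\left(\left(-4 + 2 \cdot 1\right) - 13873805\right) + 7643\right) + \frac{20549}{9040} = \left(\left(\left(-4 + 2\right) - 13873805\right) + 7643\right) + 20549 \cdot \frac{1}{9040} = \left(\left(-2 - 13873805\right) + 7643\right) + \frac{20549}{9040} = \left(-13873807 + 7643\right) + \frac{20549}{9040} = -13866164 + \frac{20549}{9040} = - \frac{125350102011}{9040}$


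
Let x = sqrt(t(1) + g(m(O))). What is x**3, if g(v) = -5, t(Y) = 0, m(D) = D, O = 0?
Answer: -5*I*sqrt(5) ≈ -11.18*I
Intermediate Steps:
x = I*sqrt(5) (x = sqrt(0 - 5) = sqrt(-5) = I*sqrt(5) ≈ 2.2361*I)
x**3 = (I*sqrt(5))**3 = -5*I*sqrt(5)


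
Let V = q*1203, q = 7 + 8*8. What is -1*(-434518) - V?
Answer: 349105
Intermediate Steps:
q = 71 (q = 7 + 64 = 71)
V = 85413 (V = 71*1203 = 85413)
-1*(-434518) - V = -1*(-434518) - 1*85413 = 434518 - 85413 = 349105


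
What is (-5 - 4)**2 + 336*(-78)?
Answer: -26127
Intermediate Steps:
(-5 - 4)**2 + 336*(-78) = (-9)**2 - 26208 = 81 - 26208 = -26127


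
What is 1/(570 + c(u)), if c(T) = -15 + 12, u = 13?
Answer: 1/567 ≈ 0.0017637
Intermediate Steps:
c(T) = -3
1/(570 + c(u)) = 1/(570 - 3) = 1/567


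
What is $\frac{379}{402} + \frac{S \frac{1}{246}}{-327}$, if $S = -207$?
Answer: $\frac{849187}{898269} \approx 0.94536$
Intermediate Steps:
$\frac{379}{402} + \frac{S \frac{1}{246}}{-327} = \frac{379}{402} + \frac{\left(-207\right) \frac{1}{246}}{-327} = 379 \cdot \frac{1}{402} + \left(-207\right) \frac{1}{246} \left(- \frac{1}{327}\right) = \frac{379}{402} - - \frac{23}{8938} = \frac{379}{402} + \frac{23}{8938} = \frac{849187}{898269}$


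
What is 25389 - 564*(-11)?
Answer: 31593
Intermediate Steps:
25389 - 564*(-11) = 25389 - 1*(-6204) = 25389 + 6204 = 31593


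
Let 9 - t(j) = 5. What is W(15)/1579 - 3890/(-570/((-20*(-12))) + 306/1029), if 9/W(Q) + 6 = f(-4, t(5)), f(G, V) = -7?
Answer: 219108431011/117024427 ≈ 1872.3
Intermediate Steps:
t(j) = 4 (t(j) = 9 - 1*5 = 9 - 5 = 4)
W(Q) = -9/13 (W(Q) = 9/(-6 - 7) = 9/(-13) = 9*(-1/13) = -9/13)
W(15)/1579 - 3890/(-570/((-20*(-12))) + 306/1029) = -9/13/1579 - 3890/(-570/((-20*(-12))) + 306/1029) = -9/13*1/1579 - 3890/(-570/240 + 306*(1/1029)) = -9/20527 - 3890/(-570*1/240 + 102/343) = -9/20527 - 3890/(-19/8 + 102/343) = -9/20527 - 3890/(-5701/2744) = -9/20527 - 3890*(-2744/5701) = -9/20527 + 10674160/5701 = 219108431011/117024427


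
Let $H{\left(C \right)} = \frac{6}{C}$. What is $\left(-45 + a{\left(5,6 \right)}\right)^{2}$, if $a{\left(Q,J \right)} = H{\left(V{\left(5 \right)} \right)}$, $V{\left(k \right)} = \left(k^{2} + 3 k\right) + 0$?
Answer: $\frac{804609}{400} \approx 2011.5$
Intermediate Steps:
$V{\left(k \right)} = k^{2} + 3 k$
$a{\left(Q,J \right)} = \frac{3}{20}$ ($a{\left(Q,J \right)} = \frac{6}{5 \left(3 + 5\right)} = \frac{6}{5 \cdot 8} = \frac{6}{40} = 6 \cdot \frac{1}{40} = \frac{3}{20}$)
$\left(-45 + a{\left(5,6 \right)}\right)^{2} = \left(-45 + \frac{3}{20}\right)^{2} = \left(- \frac{897}{20}\right)^{2} = \frac{804609}{400}$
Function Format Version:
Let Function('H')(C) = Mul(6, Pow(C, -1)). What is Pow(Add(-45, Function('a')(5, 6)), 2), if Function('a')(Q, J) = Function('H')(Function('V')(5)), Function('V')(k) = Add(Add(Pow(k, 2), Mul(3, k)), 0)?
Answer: Rational(804609, 400) ≈ 2011.5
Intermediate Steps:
Function('V')(k) = Add(Pow(k, 2), Mul(3, k))
Function('a')(Q, J) = Rational(3, 20) (Function('a')(Q, J) = Mul(6, Pow(Mul(5, Add(3, 5)), -1)) = Mul(6, Pow(Mul(5, 8), -1)) = Mul(6, Pow(40, -1)) = Mul(6, Rational(1, 40)) = Rational(3, 20))
Pow(Add(-45, Function('a')(5, 6)), 2) = Pow(Add(-45, Rational(3, 20)), 2) = Pow(Rational(-897, 20), 2) = Rational(804609, 400)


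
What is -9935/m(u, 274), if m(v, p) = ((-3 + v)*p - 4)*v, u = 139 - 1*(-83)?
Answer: -9935/13320444 ≈ -0.00074585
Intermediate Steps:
u = 222 (u = 139 + 83 = 222)
m(v, p) = v*(-4 + p*(-3 + v)) (m(v, p) = (p*(-3 + v) - 4)*v = (-4 + p*(-3 + v))*v = v*(-4 + p*(-3 + v)))
-9935/m(u, 274) = -9935*1/(222*(-4 - 3*274 + 274*222)) = -9935*1/(222*(-4 - 822 + 60828)) = -9935/(222*60002) = -9935/13320444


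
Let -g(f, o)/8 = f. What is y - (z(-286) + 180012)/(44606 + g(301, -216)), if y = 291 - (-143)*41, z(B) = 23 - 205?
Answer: 129753331/21099 ≈ 6149.7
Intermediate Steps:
z(B) = -182
g(f, o) = -8*f
y = 6154 (y = 291 - 143*(-41) = 291 + 5863 = 6154)
y - (z(-286) + 180012)/(44606 + g(301, -216)) = 6154 - (-182 + 180012)/(44606 - 8*301) = 6154 - 179830/(44606 - 2408) = 6154 - 179830/42198 = 6154 - 1*89915/21099 = 6154 - 89915/21099 = 129753331/21099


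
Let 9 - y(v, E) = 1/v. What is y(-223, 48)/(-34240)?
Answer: -251/954440 ≈ -0.00026298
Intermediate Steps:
y(v, E) = 9 - 1/v
y(-223, 48)/(-34240) = (9 - 1/(-223))/(-34240) = (9 - 1*(-1/223))*(-1/34240) = (9 + 1/223)*(-1/34240) = (2008/223)*(-1/34240) = -251/954440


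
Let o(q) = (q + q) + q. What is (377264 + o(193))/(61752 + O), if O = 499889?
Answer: 377843/561641 ≈ 0.67275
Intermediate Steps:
o(q) = 3*q (o(q) = 2*q + q = 3*q)
(377264 + o(193))/(61752 + O) = (377264 + 3*193)/(61752 + 499889) = (377264 + 579)/561641 = 377843*(1/561641) = 377843/561641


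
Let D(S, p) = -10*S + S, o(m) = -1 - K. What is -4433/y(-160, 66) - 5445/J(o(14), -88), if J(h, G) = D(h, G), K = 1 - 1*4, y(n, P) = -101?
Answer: 69971/202 ≈ 346.39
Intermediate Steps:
K = -3 (K = 1 - 4 = -3)
o(m) = 2 (o(m) = -1 - 1*(-3) = -1 + 3 = 2)
D(S, p) = -9*S
J(h, G) = -9*h
-4433/y(-160, 66) - 5445/J(o(14), -88) = -4433/(-101) - 5445/((-9*2)) = -4433*(-1/101) - 5445/(-18) = 4433/101 - 5445*(-1/18) = 4433/101 + 605/2 = 69971/202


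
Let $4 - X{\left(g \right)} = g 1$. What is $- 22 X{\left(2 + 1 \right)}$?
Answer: $-22$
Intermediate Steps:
$X{\left(g \right)} = 4 - g$ ($X{\left(g \right)} = 4 - g 1 = 4 - g$)
$- 22 X{\left(2 + 1 \right)} = - 22 \left(4 - \left(2 + 1\right)\right) = - 22 \left(4 - 3\right) = \left(-22\right) 1 = -22$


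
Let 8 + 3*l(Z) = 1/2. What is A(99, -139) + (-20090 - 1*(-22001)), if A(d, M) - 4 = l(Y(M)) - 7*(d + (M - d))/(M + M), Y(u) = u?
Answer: 1909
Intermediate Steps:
l(Z) = -5/2 (l(Z) = -8/3 + (1/3)/2 = -8/3 + (1/3)*(1/2) = -8/3 + 1/6 = -5/2)
A(d, M) = -2 (A(d, M) = 4 + (-5/2 - 7*(d + (M - d))/(M + M)) = 4 + (-5/2 - 7*M/(2*M)) = 4 + (-5/2 - 7*M*1/(2*M)) = 4 + (-5/2 - 7*1/2) = 4 + (-5/2 - 7/2) = 4 - 6 = -2)
A(99, -139) + (-20090 - 1*(-22001)) = -2 + (-20090 - 1*(-22001)) = -2 + (-20090 + 22001) = -2 + 1911 = 1909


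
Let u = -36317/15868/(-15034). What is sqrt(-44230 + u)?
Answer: I*sqrt(629289408100544627954)/119279756 ≈ 210.31*I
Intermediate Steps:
u = 36317/238559512 (u = -36317*1/15868*(-1/15034) = -36317/15868*(-1/15034) = 36317/238559512 ≈ 0.00015223)
sqrt(-44230 + u) = sqrt(-44230 + 36317/238559512) = sqrt(-10551487179443/238559512) = I*sqrt(629289408100544627954)/119279756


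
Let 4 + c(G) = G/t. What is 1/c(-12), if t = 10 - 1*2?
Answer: -2/11 ≈ -0.18182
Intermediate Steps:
t = 8 (t = 10 - 2 = 8)
c(G) = -4 + G/8
1/c(-12) = 1/(-4 + (⅛)*(-12)) = 1/(-4 - 3/2) = 1/(-11/2) = -2/11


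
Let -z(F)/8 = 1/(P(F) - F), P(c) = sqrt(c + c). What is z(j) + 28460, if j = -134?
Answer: 483819/17 + I*sqrt(67)/1139 ≈ 28460.0 + 0.0071864*I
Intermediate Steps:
P(c) = sqrt(2)*sqrt(c) (P(c) = sqrt(2*c) = sqrt(2)*sqrt(c))
z(F) = -8/(-F + sqrt(2)*sqrt(F)) (z(F) = -8/(sqrt(2)*sqrt(F) - F) = -8/(-F + sqrt(2)*sqrt(F)))
z(j) + 28460 = 8/(-134 - sqrt(2)*sqrt(-134)) + 28460 = 8/(-134 - sqrt(2)*I*sqrt(134)) + 28460 = 8/(-134 - 2*I*sqrt(67)) + 28460 = 28460 + 8/(-134 - 2*I*sqrt(67))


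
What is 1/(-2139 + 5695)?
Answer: 1/3556 ≈ 0.00028121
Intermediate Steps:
1/(-2139 + 5695) = 1/3556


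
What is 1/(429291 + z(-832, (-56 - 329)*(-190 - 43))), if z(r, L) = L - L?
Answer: 1/429291 ≈ 2.3294e-6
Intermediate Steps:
z(r, L) = 0
1/(429291 + z(-832, (-56 - 329)*(-190 - 43))) = 1/(429291 + 0) = 1/429291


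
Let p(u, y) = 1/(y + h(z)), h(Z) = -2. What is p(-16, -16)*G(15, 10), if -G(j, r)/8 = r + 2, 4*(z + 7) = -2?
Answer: 16/3 ≈ 5.3333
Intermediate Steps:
z = -15/2 (z = -7 + (¼)*(-2) = -7 - ½ = -15/2 ≈ -7.5000)
p(u, y) = 1/(-2 + y) (p(u, y) = 1/(y - 2) = 1/(-2 + y))
G(j, r) = -16 - 8*r (G(j, r) = -8*(r + 2) = -8*(2 + r) = -16 - 8*r)
p(-16, -16)*G(15, 10) = (-16 - 8*10)/(-2 - 16) = (-16 - 80)/(-18) = -1/18*(-96) = 16/3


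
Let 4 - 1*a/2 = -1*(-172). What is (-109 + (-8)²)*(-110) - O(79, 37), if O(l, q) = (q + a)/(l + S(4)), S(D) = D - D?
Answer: 391349/79 ≈ 4953.8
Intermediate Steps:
S(D) = 0
a = -336 (a = 8 - (-2)*(-172) = 8 - 2*172 = 8 - 344 = -336)
O(l, q) = (-336 + q)/l (O(l, q) = (q - 336)/(l + 0) = (-336 + q)/l)
(-109 + (-8)²)*(-110) - O(79, 37) = (-109 + (-8)²)*(-110) - (-336 + 37)/79 = (-109 + 64)*(-110) - (-299)/79 = -45*(-110) - 1*(-299/79) = 4950 + 299/79 = 391349/79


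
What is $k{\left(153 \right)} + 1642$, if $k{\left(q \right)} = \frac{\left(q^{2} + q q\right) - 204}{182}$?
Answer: $\frac{172729}{91} \approx 1898.1$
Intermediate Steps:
$k{\left(q \right)} = - \frac{102}{91} + \frac{q^{2}}{91}$ ($k{\left(q \right)} = \left(\left(q^{2} + q^{2}\right) - 204\right) \frac{1}{182} = \left(2 q^{2} - 204\right) \frac{1}{182} = \left(-204 + 2 q^{2}\right) \frac{1}{182} = - \frac{102}{91} + \frac{q^{2}}{91}$)
$k{\left(153 \right)} + 1642 = \left(- \frac{102}{91} + \frac{153^{2}}{91}\right) + 1642 = \left(- \frac{102}{91} + \frac{1}{91} \cdot 23409\right) + 1642 = \left(- \frac{102}{91} + \frac{23409}{91}\right) + 1642 = \frac{23307}{91} + 1642 = \frac{172729}{91}$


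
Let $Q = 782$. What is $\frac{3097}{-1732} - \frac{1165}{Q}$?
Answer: $- \frac{2219817}{677212} \approx -3.2779$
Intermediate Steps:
$\frac{3097}{-1732} - \frac{1165}{Q} = \frac{3097}{-1732} - \frac{1165}{782} = 3097 \left(- \frac{1}{1732}\right) - \frac{1165}{782} = - \frac{3097}{1732} - \frac{1165}{782} = - \frac{2219817}{677212}$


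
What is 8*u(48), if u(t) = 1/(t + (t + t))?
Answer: 1/18 ≈ 0.055556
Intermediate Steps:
u(t) = 1/(3*t) (u(t) = 1/(t + 2*t) = 1/(3*t))
8*u(48) = 8*((⅓)/48) = 8*((⅓)*(1/48)) = 8*(1/144) = 1/18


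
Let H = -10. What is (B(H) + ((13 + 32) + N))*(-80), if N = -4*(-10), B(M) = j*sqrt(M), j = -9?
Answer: -6800 + 720*I*sqrt(10) ≈ -6800.0 + 2276.8*I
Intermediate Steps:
B(M) = -9*sqrt(M)
N = 40
(B(H) + ((13 + 32) + N))*(-80) = (-9*I*sqrt(10) + ((13 + 32) + 40))*(-80) = (-9*I*sqrt(10) + (45 + 40))*(-80) = (-9*I*sqrt(10) + 85)*(-80) = (85 - 9*I*sqrt(10))*(-80) = -6800 + 720*I*sqrt(10)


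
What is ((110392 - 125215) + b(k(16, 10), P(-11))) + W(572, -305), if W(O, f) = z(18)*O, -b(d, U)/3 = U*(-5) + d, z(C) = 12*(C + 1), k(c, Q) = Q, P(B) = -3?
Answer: 115518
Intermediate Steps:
z(C) = 12 + 12*C (z(C) = 12*(1 + C) = 12 + 12*C)
b(d, U) = -3*d + 15*U (b(d, U) = -3*(U*(-5) + d) = -3*(-5*U + d) = -3*(d - 5*U) = -3*d + 15*U)
W(O, f) = 228*O (W(O, f) = (12 + 12*18)*O = (12 + 216)*O = 228*O)
((110392 - 125215) + b(k(16, 10), P(-11))) + W(572, -305) = ((110392 - 125215) + (-3*10 + 15*(-3))) + 228*572 = (-14823 + (-30 - 45)) + 130416 = (-14823 - 75) + 130416 = -14898 + 130416 = 115518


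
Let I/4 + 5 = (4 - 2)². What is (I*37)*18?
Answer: -2664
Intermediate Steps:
I = -4 (I = -20 + 4*(4 - 2)² = -20 + 4*2² = -20 + 4*4 = -20 + 16 = -4)
(I*37)*18 = -4*37*18 = -148*18 = -2664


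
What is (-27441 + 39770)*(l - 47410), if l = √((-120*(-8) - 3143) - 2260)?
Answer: -584517890 + 12329*I*√4443 ≈ -5.8452e+8 + 8.218e+5*I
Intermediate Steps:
l = I*√4443 (l = √((960 - 3143) - 2260) = √(-2183 - 2260) = √(-4443) = I*√4443 ≈ 66.656*I)
(-27441 + 39770)*(l - 47410) = (-27441 + 39770)*(I*√4443 - 47410) = 12329*(-47410 + I*√4443) = -584517890 + 12329*I*√4443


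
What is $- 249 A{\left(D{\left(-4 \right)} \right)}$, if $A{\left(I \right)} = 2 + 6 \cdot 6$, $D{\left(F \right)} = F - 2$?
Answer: $-9462$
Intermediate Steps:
$D{\left(F \right)} = -2 + F$ ($D{\left(F \right)} = F - 2 = -2 + F$)
$A{\left(I \right)} = 38$ ($A{\left(I \right)} = 2 + 36 = 38$)
$- 249 A{\left(D{\left(-4 \right)} \right)} = \left(-249\right) 38 = -9462$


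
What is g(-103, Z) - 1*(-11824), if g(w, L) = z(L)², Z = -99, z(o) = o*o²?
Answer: 941480161225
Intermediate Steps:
z(o) = o³
g(w, L) = L⁶ (g(w, L) = (L³)² = L⁶)
g(-103, Z) - 1*(-11824) = (-99)⁶ - 1*(-11824) = 941480149401 + 11824 = 941480161225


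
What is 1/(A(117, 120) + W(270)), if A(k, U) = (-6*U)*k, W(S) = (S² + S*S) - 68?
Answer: 1/61492 ≈ 1.6262e-5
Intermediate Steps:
W(S) = -68 + 2*S² (W(S) = (S² + S²) - 68 = 2*S² - 68 = -68 + 2*S²)
A(k, U) = -6*U*k
1/(A(117, 120) + W(270)) = 1/(-6*120*117 + (-68 + 2*270²)) = 1/(-84240 + (-68 + 2*72900)) = 1/(-84240 + (-68 + 145800)) = 1/(-84240 + 145732) = 1/61492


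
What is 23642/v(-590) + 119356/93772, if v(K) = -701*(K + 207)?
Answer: 8565503643/6294046969 ≈ 1.3609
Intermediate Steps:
v(K) = -145107 - 701*K (v(K) = -701*(207 + K) = -145107 - 701*K)
23642/v(-590) + 119356/93772 = 23642/(-145107 - 701*(-590)) + 119356/93772 = 23642/(-145107 + 413590) + 119356*(1/93772) = 23642/268483 + 29839/23443 = 8565503643/6294046969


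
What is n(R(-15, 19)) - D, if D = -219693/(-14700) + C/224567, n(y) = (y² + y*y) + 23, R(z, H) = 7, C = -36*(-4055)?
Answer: 2367045027/22456700 ≈ 105.40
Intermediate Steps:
C = 145980
n(y) = 23 + 2*y² (n(y) = (y² + y²) + 23 = 2*y² + 23 = 23 + 2*y²)
D = 350215673/22456700 (D = -219693/(-14700) + 145980/224567 = -219693*(-1/14700) + 145980*(1/224567) = 73231/4900 + 145980/224567 = 350215673/22456700 ≈ 15.595)
n(R(-15, 19)) - D = (23 + 2*7²) - 1*350215673/22456700 = (23 + 2*49) - 350215673/22456700 = (23 + 98) - 350215673/22456700 = 121 - 350215673/22456700 = 2367045027/22456700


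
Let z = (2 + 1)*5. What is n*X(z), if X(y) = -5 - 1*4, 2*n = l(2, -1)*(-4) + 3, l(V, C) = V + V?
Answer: 117/2 ≈ 58.500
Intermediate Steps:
z = 15 (z = 3*5 = 15)
l(V, C) = 2*V
n = -13/2 (n = ((2*2)*(-4) + 3)/2 = (4*(-4) + 3)/2 = (-16 + 3)/2 = (1/2)*(-13) = -13/2 ≈ -6.5000)
X(y) = -9 (X(y) = -5 - 4 = -9)
n*X(z) = -13/2*(-9) = 117/2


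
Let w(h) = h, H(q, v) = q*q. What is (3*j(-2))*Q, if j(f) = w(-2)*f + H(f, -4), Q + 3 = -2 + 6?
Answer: 24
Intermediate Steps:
H(q, v) = q²
Q = 1 (Q = -3 + (-2 + 6) = -3 + 4 = 1)
j(f) = f² - 2*f (j(f) = -2*f + f² = f² - 2*f)
(3*j(-2))*Q = (3*(-2*(-2 - 2)))*1 = (3*(-2*(-4)))*1 = (3*8)*1 = 24*1 = 24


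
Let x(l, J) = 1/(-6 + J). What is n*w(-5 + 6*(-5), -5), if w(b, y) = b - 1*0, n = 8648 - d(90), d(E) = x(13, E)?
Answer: -3632155/12 ≈ -3.0268e+5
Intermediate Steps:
d(E) = 1/(-6 + E)
n = 726431/84 (n = 8648 - 1/(-6 + 90) = 8648 - 1/84 = 726431/84 ≈ 8648.0)
w(b, y) = b (w(b, y) = b + 0 = b)
n*w(-5 + 6*(-5), -5) = 726431*(-5 + 6*(-5))/84 = 726431*(-5 - 30)/84 = (726431/84)*(-35) = -3632155/12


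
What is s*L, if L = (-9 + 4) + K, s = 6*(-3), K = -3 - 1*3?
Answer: 198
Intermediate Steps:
K = -6 (K = -3 - 3 = -6)
s = -18
L = -11 (L = (-9 + 4) - 6 = -5 - 6 = -11)
s*L = -18*(-11) = 198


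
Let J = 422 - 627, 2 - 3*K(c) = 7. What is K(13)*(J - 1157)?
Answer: 2270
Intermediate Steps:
K(c) = -5/3 (K(c) = ⅔ - ⅓*7 = ⅔ - 7/3 = -5/3)
J = -205
K(13)*(J - 1157) = -5*(-205 - 1157)/3 = -5/3*(-1362) = 2270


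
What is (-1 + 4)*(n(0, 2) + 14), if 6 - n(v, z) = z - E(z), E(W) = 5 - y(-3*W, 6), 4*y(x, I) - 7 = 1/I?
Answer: 509/8 ≈ 63.625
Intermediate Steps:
y(x, I) = 7/4 + 1/(4*I)
E(W) = 77/24 (E(W) = 5 - (1 + 7*6)/(4*6) = 5 - (1 + 42)/(4*6) = 5 - 43/(4*6) = 5 - 1*43/24 = 5 - 43/24 = 77/24)
n(v, z) = 221/24 - z (n(v, z) = 6 - (z - 1*77/24) = 6 - (z - 77/24) = 6 - (-77/24 + z) = 6 + (77/24 - z) = 221/24 - z)
(-1 + 4)*(n(0, 2) + 14) = (-1 + 4)*((221/24 - 1*2) + 14) = 3*((221/24 - 2) + 14) = 3*(173/24 + 14) = 3*(509/24) = 509/8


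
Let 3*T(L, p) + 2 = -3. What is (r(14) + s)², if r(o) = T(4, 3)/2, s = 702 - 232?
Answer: 7924225/36 ≈ 2.2012e+5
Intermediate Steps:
T(L, p) = -5/3 (T(L, p) = -⅔ + (⅓)*(-3) = -⅔ - 1 = -5/3)
s = 470
r(o) = -⅚ (r(o) = -5/3/2 = -5/3*½ = -⅚)
(r(14) + s)² = (-⅚ + 470)² = (2815/6)² = 7924225/36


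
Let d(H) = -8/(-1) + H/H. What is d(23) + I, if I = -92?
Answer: -83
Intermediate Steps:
d(H) = 9 (d(H) = -8*(-1) + 1 = 8 + 1 = 9)
d(23) + I = 9 - 92 = -83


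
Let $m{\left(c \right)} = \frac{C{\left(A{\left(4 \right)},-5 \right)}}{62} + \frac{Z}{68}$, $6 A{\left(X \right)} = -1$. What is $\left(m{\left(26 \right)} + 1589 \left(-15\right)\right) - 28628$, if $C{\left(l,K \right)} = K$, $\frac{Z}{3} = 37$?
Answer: $- \frac{110588733}{2108} \approx -52461.0$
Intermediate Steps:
$Z = 111$ ($Z = 3 \cdot 37 = 111$)
$A{\left(X \right)} = - \frac{1}{6}$ ($A{\left(X \right)} = \frac{1}{6} \left(-1\right) = - \frac{1}{6}$)
$m{\left(c \right)} = \frac{3271}{2108}$ ($m{\left(c \right)} = - \frac{5}{62} + \frac{111}{68} = \frac{3271}{2108}$)
$\left(m{\left(26 \right)} + 1589 \left(-15\right)\right) - 28628 = \left(\frac{3271}{2108} + 1589 \left(-15\right)\right) - 28628 = \left(\frac{3271}{2108} - 23835\right) - 28628 = - \frac{50240909}{2108} - 28628 = - \frac{110588733}{2108}$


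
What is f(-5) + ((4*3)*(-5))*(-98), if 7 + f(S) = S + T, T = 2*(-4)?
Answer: 5860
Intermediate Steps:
T = -8
f(S) = -15 + S (f(S) = -7 + (S - 8) = -7 + (-8 + S) = -15 + S)
f(-5) + ((4*3)*(-5))*(-98) = (-15 - 5) + ((4*3)*(-5))*(-98) = -20 + (12*(-5))*(-98) = -20 - 60*(-98) = -20 + 5880 = 5860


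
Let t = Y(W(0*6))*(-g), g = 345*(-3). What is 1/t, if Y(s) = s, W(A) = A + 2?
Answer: 1/2070 ≈ 0.00048309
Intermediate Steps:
g = -1035
W(A) = 2 + A
t = 2070 (t = (2 + 0*6)*(-1*(-1035)) = (2 + 0)*1035 = 2*1035 = 2070)
1/t = 1/2070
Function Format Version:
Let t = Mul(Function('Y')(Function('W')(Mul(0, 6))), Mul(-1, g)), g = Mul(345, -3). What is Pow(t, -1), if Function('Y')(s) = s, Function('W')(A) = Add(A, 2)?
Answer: Rational(1, 2070) ≈ 0.00048309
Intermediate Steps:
g = -1035
Function('W')(A) = Add(2, A)
t = 2070 (t = Mul(Add(2, Mul(0, 6)), Mul(-1, -1035)) = Mul(Add(2, 0), 1035) = Mul(2, 1035) = 2070)
Pow(t, -1) = Pow(2070, -1) = Rational(1, 2070)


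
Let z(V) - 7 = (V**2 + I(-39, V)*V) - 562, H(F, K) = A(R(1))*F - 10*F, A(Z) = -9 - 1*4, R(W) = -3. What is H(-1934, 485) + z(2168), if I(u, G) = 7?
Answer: 4759327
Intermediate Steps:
A(Z) = -13 (A(Z) = -9 - 4 = -13)
H(F, K) = -23*F (H(F, K) = -13*F - 10*F = -23*F)
z(V) = -555 + V**2 + 7*V (z(V) = 7 + ((V**2 + 7*V) - 562) = 7 + (-562 + V**2 + 7*V) = -555 + V**2 + 7*V)
H(-1934, 485) + z(2168) = -23*(-1934) + (-555 + 2168**2 + 7*2168) = 44482 + (-555 + 4700224 + 15176) = 44482 + 4714845 = 4759327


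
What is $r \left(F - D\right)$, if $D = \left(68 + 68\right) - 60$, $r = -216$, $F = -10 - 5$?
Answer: $19656$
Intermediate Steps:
$F = -15$ ($F = -10 - 5 = -15$)
$D = 76$ ($D = 136 - 60 = 76$)
$r \left(F - D\right) = - 216 \left(-15 - 76\right) = \left(-216\right) \left(-91\right) = 19656$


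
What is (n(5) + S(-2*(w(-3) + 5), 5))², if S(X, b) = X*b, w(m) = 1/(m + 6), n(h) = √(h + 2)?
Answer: 25663/9 - 320*√7/3 ≈ 2569.2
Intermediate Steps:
n(h) = √(2 + h)
w(m) = 1/(6 + m)
(n(5) + S(-2*(w(-3) + 5), 5))² = (√(2 + 5) - 2*(1/(6 - 3) + 5)*5)² = (√7 - 2*(1/3 + 5)*5)² = (√7 - 2*(⅓ + 5)*5)² = (√7 - 2*16/3*5)² = (√7 - 32/3*5)² = (√7 - 160/3)² = (-160/3 + √7)²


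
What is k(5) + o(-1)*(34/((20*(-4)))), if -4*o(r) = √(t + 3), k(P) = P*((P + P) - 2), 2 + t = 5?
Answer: 40 + 17*√6/160 ≈ 40.260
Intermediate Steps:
t = 3 (t = -2 + 5 = 3)
k(P) = P*(-2 + 2*P) (k(P) = P*(2*P - 2) = P*(-2 + 2*P))
o(r) = -√6/4 (o(r) = -√(3 + 3)/4 = -√6/4)
k(5) + o(-1)*(34/((20*(-4)))) = 2*5*(-1 + 5) + (-√6/4)*(34/((20*(-4)))) = 2*5*4 + (-√6/4)*(34/(-80)) = 40 + (-√6/4)*(34*(-1/80)) = 40 - √6/4*(-17/40) = 40 + 17*√6/160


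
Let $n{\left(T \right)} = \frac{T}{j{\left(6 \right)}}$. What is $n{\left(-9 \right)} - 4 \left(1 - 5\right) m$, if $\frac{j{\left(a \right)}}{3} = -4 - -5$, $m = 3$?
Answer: $-144$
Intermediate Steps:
$j{\left(a \right)} = 3$ ($j{\left(a \right)} = 3 \left(-4 - -5\right) = 3 \left(-4 + 5\right) = 3 \cdot 1 = 3$)
$n{\left(T \right)} = \frac{T}{3}$
$n{\left(-9 \right)} - 4 \left(1 - 5\right) m = \frac{1}{3} \left(-9\right) - 4 \left(1 - 5\right) 3 = - 3 \left(-4\right) \left(-4\right) 3 = - 3 \cdot 16 \cdot 3 = \left(-3\right) 48 = -144$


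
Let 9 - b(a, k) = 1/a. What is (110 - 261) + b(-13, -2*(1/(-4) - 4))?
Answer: -1845/13 ≈ -141.92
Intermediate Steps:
b(a, k) = 9 - 1/a
(110 - 261) + b(-13, -2*(1/(-4) - 4)) = (110 - 261) + (9 - 1/(-13)) = -151 + (9 - 1*(-1/13)) = -151 + (9 + 1/13) = -151 + 118/13 = -1845/13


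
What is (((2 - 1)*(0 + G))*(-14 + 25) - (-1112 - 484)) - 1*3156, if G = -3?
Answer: -1593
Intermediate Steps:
(((2 - 1)*(0 + G))*(-14 + 25) - (-1112 - 484)) - 1*3156 = (((2 - 1)*(0 - 3))*(-14 + 25) - (-1112 - 484)) - 1*3156 = ((1*(-3))*11 - 1*(-1596)) - 3156 = (-3*11 + 1596) - 3156 = (-33 + 1596) - 3156 = 1563 - 3156 = -1593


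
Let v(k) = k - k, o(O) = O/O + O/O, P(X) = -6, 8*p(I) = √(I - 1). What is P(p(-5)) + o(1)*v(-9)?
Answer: -6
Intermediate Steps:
p(I) = √(-1 + I)/8 (p(I) = √(I - 1)/8 = √(-1 + I)/8)
o(O) = 2 (o(O) = 1 + 1 = 2)
v(k) = 0
P(p(-5)) + o(1)*v(-9) = -6 + 2*0 = -6 + 0 = -6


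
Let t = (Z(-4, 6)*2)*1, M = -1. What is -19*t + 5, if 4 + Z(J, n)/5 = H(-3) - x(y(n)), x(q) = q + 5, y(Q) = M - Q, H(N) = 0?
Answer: 385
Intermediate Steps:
y(Q) = -1 - Q
x(q) = 5 + q
Z(J, n) = -40 + 5*n (Z(J, n) = -20 + 5*(0 - (5 + (-1 - n))) = -20 + 5*(0 - (4 - n)) = -20 + 5*(0 + (-4 + n)) = -20 + 5*(-4 + n) = -20 + (-20 + 5*n) = -40 + 5*n)
t = -20 (t = ((-40 + 5*6)*2)*1 = ((-40 + 30)*2)*1 = -10*2*1 = -20*1 = -20)
-19*t + 5 = -19*(-20) + 5 = 380 + 5 = 385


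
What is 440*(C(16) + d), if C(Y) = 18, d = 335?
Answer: 155320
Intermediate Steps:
440*(C(16) + d) = 440*(18 + 335) = 440*353 = 155320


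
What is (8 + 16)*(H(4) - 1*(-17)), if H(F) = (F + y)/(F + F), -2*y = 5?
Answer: 825/2 ≈ 412.50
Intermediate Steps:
y = -5/2 (y = -½*5 = -5/2 ≈ -2.5000)
H(F) = (-5/2 + F)/(2*F) (H(F) = (F - 5/2)/(F + F) = (-5/2 + F)/((2*F)) = (-5/2 + F)*(1/(2*F)) = (-5/2 + F)/(2*F))
(8 + 16)*(H(4) - 1*(-17)) = (8 + 16)*((¼)*(-5 + 2*4)/4 - 1*(-17)) = 24*((¼)*(¼)*(-5 + 8) + 17) = 24*((¼)*(¼)*3 + 17) = 24*(3/16 + 17) = 24*(275/16) = 825/2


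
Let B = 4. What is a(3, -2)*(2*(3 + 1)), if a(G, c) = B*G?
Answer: 96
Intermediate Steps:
a(G, c) = 4*G
a(3, -2)*(2*(3 + 1)) = (4*3)*(2*(3 + 1)) = 12*(2*4) = 12*8 = 96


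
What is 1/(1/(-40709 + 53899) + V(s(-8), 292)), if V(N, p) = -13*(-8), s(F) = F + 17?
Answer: 13190/1371761 ≈ 0.0096154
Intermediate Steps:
s(F) = 17 + F
V(N, p) = 104
1/(1/(-40709 + 53899) + V(s(-8), 292)) = 1/(1/(-40709 + 53899) + 104) = 1/(1/13190 + 104) = 1/(1371761/13190) = 13190/1371761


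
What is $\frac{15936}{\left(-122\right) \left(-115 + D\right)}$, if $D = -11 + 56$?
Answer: $\frac{3984}{2135} \approx 1.866$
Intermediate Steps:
$D = 45$
$\frac{15936}{\left(-122\right) \left(-115 + D\right)} = \frac{15936}{\left(-122\right) \left(-115 + 45\right)} = \frac{15936}{\left(-122\right) \left(-70\right)} = \frac{15936}{8540} = 15936 \cdot \frac{1}{8540} = \frac{3984}{2135}$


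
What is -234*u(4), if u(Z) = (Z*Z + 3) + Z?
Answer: -5382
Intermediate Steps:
u(Z) = 3 + Z + Z² (u(Z) = (Z² + 3) + Z = (3 + Z²) + Z = 3 + Z + Z²)
-234*u(4) = -234*(3 + 4 + 4²) = -234*(3 + 4 + 16) = -234*23 = -5382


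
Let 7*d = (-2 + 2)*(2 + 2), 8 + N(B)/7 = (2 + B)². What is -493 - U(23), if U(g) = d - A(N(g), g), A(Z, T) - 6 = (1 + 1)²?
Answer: -483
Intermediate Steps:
N(B) = -56 + 7*(2 + B)²
A(Z, T) = 10 (A(Z, T) = 6 + (1 + 1)² = 6 + 2² = 6 + 4 = 10)
d = 0 (d = ((-2 + 2)*(2 + 2))/7 = (0*4)/7 = (⅐)*0 = 0)
U(g) = -10 (U(g) = 0 - 1*10 = 0 - 10 = -10)
-493 - U(23) = -493 - 1*(-10) = -493 + 10 = -483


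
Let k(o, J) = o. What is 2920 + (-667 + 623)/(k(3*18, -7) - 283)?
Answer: 668724/229 ≈ 2920.2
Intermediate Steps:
2920 + (-667 + 623)/(k(3*18, -7) - 283) = 2920 + (-667 + 623)/(3*18 - 283) = 2920 - 44/(54 - 283) = 2920 - 44/(-229) = 2920 - 44*(-1/229) = 2920 + 44/229 = 668724/229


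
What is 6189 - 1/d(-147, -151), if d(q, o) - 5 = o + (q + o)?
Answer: 2747917/444 ≈ 6189.0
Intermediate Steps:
d(q, o) = 5 + q + 2*o (d(q, o) = 5 + (o + (q + o)) = 5 + (o + (o + q)) = 5 + (q + 2*o) = 5 + q + 2*o)
6189 - 1/d(-147, -151) = 6189 - 1/(5 - 147 + 2*(-151)) = 6189 - 1/(5 - 147 - 302) = 6189 - 1/(-444) = 6189 - 1*(-1/444) = 6189 + 1/444 = 2747917/444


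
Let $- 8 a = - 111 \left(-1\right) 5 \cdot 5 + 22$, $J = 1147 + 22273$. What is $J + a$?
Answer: $\frac{184563}{8} \approx 23070.0$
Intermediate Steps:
$J = 23420$
$a = - \frac{2797}{8}$ ($a = - \frac{- 111 \left(-1\right) 5 \cdot 5 + 22}{8} = - \frac{- 111 \left(\left(-5\right) 5\right) + 22}{8} = - \frac{\left(-111\right) \left(-25\right) + 22}{8} = - \frac{2775 + 22}{8} = \left(- \frac{1}{8}\right) 2797 = - \frac{2797}{8} \approx -349.63$)
$J + a = 23420 - \frac{2797}{8} = \frac{184563}{8}$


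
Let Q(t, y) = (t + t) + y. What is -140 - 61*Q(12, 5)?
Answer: -1909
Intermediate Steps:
Q(t, y) = y + 2*t (Q(t, y) = 2*t + y = y + 2*t)
-140 - 61*Q(12, 5) = -140 - 61*(5 + 2*12) = -140 - 61*(5 + 24) = -140 - 61*29 = -140 - 1769 = -1909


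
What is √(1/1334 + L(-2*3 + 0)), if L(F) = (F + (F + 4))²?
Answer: √113892918/1334 ≈ 8.0000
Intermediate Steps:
L(F) = (4 + 2*F)² (L(F) = (F + (4 + F))² = (4 + 2*F)²)
√(1/1334 + L(-2*3 + 0)) = √(1/1334 + 4*(2 + (-2*3 + 0))²) = √(1/1334 + 4*(2 + (-6 + 0))²) = √(1/1334 + 4*(2 - 6)²) = √(1/1334 + 4*(-4)²) = √(1/1334 + 4*16) = √(1/1334 + 64) = √(85377/1334) = √113892918/1334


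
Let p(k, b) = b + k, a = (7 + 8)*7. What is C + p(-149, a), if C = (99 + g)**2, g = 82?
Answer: 32717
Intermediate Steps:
C = 32761 (C = (99 + 82)**2 = 181**2 = 32761)
a = 105 (a = 15*7 = 105)
C + p(-149, a) = 32761 + (105 - 149) = 32761 - 44 = 32717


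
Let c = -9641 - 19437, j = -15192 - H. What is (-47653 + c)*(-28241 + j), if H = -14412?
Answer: 2226810351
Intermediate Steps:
j = -780 (j = -15192 - 1*(-14412) = -15192 + 14412 = -780)
c = -29078
(-47653 + c)*(-28241 + j) = (-47653 - 29078)*(-28241 - 780) = -76731*(-29021) = 2226810351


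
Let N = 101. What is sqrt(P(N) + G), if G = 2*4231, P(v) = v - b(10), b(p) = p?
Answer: sqrt(8553) ≈ 92.482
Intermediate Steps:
P(v) = -10 + v (P(v) = v - 1*10 = v - 10 = -10 + v)
G = 8462
sqrt(P(N) + G) = sqrt((-10 + 101) + 8462) = sqrt(91 + 8462) = sqrt(8553)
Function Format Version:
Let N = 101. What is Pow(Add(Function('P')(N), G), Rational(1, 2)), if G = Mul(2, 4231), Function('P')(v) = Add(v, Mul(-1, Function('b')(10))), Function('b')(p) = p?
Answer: Pow(8553, Rational(1, 2)) ≈ 92.482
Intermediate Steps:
Function('P')(v) = Add(-10, v) (Function('P')(v) = Add(v, Mul(-1, 10)) = Add(v, -10) = Add(-10, v))
G = 8462
Pow(Add(Function('P')(N), G), Rational(1, 2)) = Pow(Add(Add(-10, 101), 8462), Rational(1, 2)) = Pow(Add(91, 8462), Rational(1, 2)) = Pow(8553, Rational(1, 2))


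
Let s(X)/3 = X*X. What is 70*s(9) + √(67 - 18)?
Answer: 17017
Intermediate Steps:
s(X) = 3*X² (s(X) = 3*(X*X) = 3*X²)
70*s(9) + √(67 - 18) = 70*(3*9²) + √(67 - 18) = 70*(3*81) + √49 = 70*243 + 7 = 17010 + 7 = 17017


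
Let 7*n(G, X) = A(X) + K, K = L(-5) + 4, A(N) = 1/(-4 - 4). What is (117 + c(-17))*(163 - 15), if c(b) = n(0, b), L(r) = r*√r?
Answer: 243571/14 - 740*I*√5/7 ≈ 17398.0 - 236.38*I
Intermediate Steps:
A(N) = -⅛ (A(N) = 1/(-8) = -⅛)
L(r) = r^(3/2)
K = 4 - 5*I*√5 (K = (-5)^(3/2) + 4 = -5*I*√5 + 4 = 4 - 5*I*√5 ≈ 4.0 - 11.18*I)
n(G, X) = 31/56 - 5*I*√5/7 (n(G, X) = (-⅛ + (4 - 5*I*√5))/7 = (31/8 - 5*I*√5)/7 = 31/56 - 5*I*√5/7)
c(b) = 31/56 - 5*I*√5/7
(117 + c(-17))*(163 - 15) = (117 + (31/56 - 5*I*√5/7))*(163 - 15) = (6583/56 - 5*I*√5/7)*148 = 243571/14 - 740*I*√5/7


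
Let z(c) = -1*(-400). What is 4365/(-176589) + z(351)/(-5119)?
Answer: -10331115/100439899 ≈ -0.10286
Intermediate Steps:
z(c) = 400
4365/(-176589) + z(351)/(-5119) = 4365/(-176589) + 400/(-5119) = 4365*(-1/176589) + 400*(-1/5119) = -485/19621 - 400/5119 = -10331115/100439899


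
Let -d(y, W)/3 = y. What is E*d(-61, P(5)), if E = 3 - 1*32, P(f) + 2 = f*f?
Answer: -5307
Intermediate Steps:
P(f) = -2 + f**2 (P(f) = -2 + f*f = -2 + f**2)
d(y, W) = -3*y
E = -29 (E = 3 - 32 = -29)
E*d(-61, P(5)) = -(-87)*(-61) = -29*183 = -5307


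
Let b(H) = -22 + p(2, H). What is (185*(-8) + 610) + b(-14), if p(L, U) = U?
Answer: -906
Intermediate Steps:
b(H) = -22 + H
(185*(-8) + 610) + b(-14) = (185*(-8) + 610) + (-22 - 14) = (-1480 + 610) - 36 = -870 - 36 = -906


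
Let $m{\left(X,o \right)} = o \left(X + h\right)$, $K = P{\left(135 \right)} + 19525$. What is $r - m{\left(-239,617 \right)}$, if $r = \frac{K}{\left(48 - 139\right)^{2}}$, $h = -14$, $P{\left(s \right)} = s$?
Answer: $\frac{1292692041}{8281} \approx 1.561 \cdot 10^{5}$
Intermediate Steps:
$K = 19660$ ($K = 135 + 19525 = 19660$)
$m{\left(X,o \right)} = o \left(-14 + X\right)$ ($m{\left(X,o \right)} = o \left(X - 14\right) = o \left(-14 + X\right)$)
$r = \frac{19660}{8281}$ ($r = \frac{19660}{\left(48 - 139\right)^{2}} = \frac{19660}{\left(-91\right)^{2}} = \frac{19660}{8281} \approx 2.3741$)
$r - m{\left(-239,617 \right)} = \frac{19660}{8281} - 617 \left(-14 - 239\right) = \frac{19660}{8281} - 617 \left(-253\right) = \frac{19660}{8281} - -156101 = \frac{19660}{8281} + 156101 = \frac{1292692041}{8281}$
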